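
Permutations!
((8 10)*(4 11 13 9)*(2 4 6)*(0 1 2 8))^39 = (0 10 8 6 9 13 11 4 2 1)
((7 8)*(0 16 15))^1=(0 16 15)(7 8)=((0 16 15)(7 8))^1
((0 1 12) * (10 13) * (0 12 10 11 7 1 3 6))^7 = (0 3 6)(1 13 7 10 11)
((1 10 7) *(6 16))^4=((1 10 7)(6 16))^4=(16)(1 10 7)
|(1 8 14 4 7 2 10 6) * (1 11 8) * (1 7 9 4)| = 8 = |(1 7 2 10 6 11 8 14)(4 9)|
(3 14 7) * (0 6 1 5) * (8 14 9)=(0 6 1 5)(3 9 8 14 7)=[6, 5, 2, 9, 4, 0, 1, 3, 14, 8, 10, 11, 12, 13, 7]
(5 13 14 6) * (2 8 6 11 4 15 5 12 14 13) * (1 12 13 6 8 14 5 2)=[0, 12, 14, 3, 15, 1, 13, 7, 8, 9, 10, 4, 5, 6, 11, 2]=(1 12 5)(2 14 11 4 15)(6 13)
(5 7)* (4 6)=[0, 1, 2, 3, 6, 7, 4, 5]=(4 6)(5 7)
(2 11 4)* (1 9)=(1 9)(2 11 4)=[0, 9, 11, 3, 2, 5, 6, 7, 8, 1, 10, 4]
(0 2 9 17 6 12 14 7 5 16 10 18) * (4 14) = (0 2 9 17 6 12 4 14 7 5 16 10 18) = [2, 1, 9, 3, 14, 16, 12, 5, 8, 17, 18, 11, 4, 13, 7, 15, 10, 6, 0]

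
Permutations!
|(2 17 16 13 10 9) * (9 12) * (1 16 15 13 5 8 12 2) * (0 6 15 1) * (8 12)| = 12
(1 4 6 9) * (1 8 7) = (1 4 6 9 8 7) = [0, 4, 2, 3, 6, 5, 9, 1, 7, 8]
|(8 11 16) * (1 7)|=6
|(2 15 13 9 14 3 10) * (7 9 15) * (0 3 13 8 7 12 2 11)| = |(0 3 10 11)(2 12)(7 9 14 13 15 8)| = 12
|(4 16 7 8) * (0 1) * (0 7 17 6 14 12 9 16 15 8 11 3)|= |(0 1 7 11 3)(4 15 8)(6 14 12 9 16 17)|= 30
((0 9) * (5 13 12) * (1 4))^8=(5 12 13)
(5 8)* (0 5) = (0 5 8) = [5, 1, 2, 3, 4, 8, 6, 7, 0]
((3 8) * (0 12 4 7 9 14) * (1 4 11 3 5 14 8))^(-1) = (0 14 5 8 9 7 4 1 3 11 12)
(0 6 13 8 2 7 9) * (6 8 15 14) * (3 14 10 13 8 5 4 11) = (0 5 4 11 3 14 6 8 2 7 9)(10 13 15) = [5, 1, 7, 14, 11, 4, 8, 9, 2, 0, 13, 3, 12, 15, 6, 10]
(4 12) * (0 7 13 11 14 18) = [7, 1, 2, 3, 12, 5, 6, 13, 8, 9, 10, 14, 4, 11, 18, 15, 16, 17, 0] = (0 7 13 11 14 18)(4 12)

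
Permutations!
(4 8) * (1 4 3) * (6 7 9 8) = (1 4 6 7 9 8 3) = [0, 4, 2, 1, 6, 5, 7, 9, 3, 8]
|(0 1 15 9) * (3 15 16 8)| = |(0 1 16 8 3 15 9)| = 7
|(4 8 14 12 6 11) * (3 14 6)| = 12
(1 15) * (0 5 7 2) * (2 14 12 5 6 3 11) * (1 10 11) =(0 6 3 1 15 10 11 2)(5 7 14 12) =[6, 15, 0, 1, 4, 7, 3, 14, 8, 9, 11, 2, 5, 13, 12, 10]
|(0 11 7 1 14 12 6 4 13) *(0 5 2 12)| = |(0 11 7 1 14)(2 12 6 4 13 5)| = 30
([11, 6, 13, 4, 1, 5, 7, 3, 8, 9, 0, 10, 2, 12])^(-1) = (0 10 11)(1 4 3 7 6)(2 12 13)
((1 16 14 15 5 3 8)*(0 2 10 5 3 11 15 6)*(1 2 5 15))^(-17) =(0 16 5 14 11 6 1)(2 3 10 8 15)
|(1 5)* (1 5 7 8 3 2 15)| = 6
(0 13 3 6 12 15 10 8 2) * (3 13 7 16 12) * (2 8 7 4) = (0 4 2)(3 6)(7 16 12 15 10) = [4, 1, 0, 6, 2, 5, 3, 16, 8, 9, 7, 11, 15, 13, 14, 10, 12]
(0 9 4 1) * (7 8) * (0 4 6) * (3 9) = (0 3 9 6)(1 4)(7 8) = [3, 4, 2, 9, 1, 5, 0, 8, 7, 6]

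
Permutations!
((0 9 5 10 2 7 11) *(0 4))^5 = (0 7 5 4 2 9 11 10)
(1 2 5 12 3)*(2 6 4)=(1 6 4 2 5 12 3)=[0, 6, 5, 1, 2, 12, 4, 7, 8, 9, 10, 11, 3]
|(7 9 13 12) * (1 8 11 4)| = 4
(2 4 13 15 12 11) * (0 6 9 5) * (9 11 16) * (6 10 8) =(0 10 8 6 11 2 4 13 15 12 16 9 5) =[10, 1, 4, 3, 13, 0, 11, 7, 6, 5, 8, 2, 16, 15, 14, 12, 9]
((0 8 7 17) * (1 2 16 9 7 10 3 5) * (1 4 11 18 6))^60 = (18)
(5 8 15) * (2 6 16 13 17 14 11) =(2 6 16 13 17 14 11)(5 8 15) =[0, 1, 6, 3, 4, 8, 16, 7, 15, 9, 10, 2, 12, 17, 11, 5, 13, 14]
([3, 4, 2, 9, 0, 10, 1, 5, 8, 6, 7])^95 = (0 4 1 6 9 3)(5 7 10)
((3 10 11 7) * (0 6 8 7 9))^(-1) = (0 9 11 10 3 7 8 6)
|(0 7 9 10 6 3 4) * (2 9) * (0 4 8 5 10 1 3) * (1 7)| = 21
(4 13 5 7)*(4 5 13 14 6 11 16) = (4 14 6 11 16)(5 7) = [0, 1, 2, 3, 14, 7, 11, 5, 8, 9, 10, 16, 12, 13, 6, 15, 4]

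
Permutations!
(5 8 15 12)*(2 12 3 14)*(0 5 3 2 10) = [5, 1, 12, 14, 4, 8, 6, 7, 15, 9, 0, 11, 3, 13, 10, 2] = (0 5 8 15 2 12 3 14 10)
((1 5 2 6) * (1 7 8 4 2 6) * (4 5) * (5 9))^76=((1 4 2)(5 6 7 8 9))^76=(1 4 2)(5 6 7 8 9)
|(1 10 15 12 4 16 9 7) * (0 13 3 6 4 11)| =13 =|(0 13 3 6 4 16 9 7 1 10 15 12 11)|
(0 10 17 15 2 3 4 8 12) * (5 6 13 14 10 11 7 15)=(0 11 7 15 2 3 4 8 12)(5 6 13 14 10 17)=[11, 1, 3, 4, 8, 6, 13, 15, 12, 9, 17, 7, 0, 14, 10, 2, 16, 5]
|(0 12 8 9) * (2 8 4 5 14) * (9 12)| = 6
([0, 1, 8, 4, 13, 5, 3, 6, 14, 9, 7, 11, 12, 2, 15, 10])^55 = (2 7)(3 14)(4 15)(6 8)(10 13)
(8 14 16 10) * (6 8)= [0, 1, 2, 3, 4, 5, 8, 7, 14, 9, 6, 11, 12, 13, 16, 15, 10]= (6 8 14 16 10)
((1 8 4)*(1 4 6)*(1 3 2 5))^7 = (1 8 6 3 2 5)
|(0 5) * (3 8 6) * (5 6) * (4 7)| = 10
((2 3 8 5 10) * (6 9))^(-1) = (2 10 5 8 3)(6 9) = ((2 3 8 5 10)(6 9))^(-1)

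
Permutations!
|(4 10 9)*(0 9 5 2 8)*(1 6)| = |(0 9 4 10 5 2 8)(1 6)| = 14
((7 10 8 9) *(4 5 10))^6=((4 5 10 8 9 7))^6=(10)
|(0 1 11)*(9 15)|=6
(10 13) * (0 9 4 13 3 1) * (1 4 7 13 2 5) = (0 9 7 13 10 3 4 2 5 1) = [9, 0, 5, 4, 2, 1, 6, 13, 8, 7, 3, 11, 12, 10]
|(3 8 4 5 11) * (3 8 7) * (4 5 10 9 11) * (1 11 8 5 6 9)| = 30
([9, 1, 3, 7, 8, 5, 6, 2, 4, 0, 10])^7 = (10)(0 9)(2 3 7)(4 8)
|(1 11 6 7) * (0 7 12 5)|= 7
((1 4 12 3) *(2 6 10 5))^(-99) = ((1 4 12 3)(2 6 10 5))^(-99) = (1 4 12 3)(2 6 10 5)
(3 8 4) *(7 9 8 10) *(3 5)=(3 10 7 9 8 4 5)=[0, 1, 2, 10, 5, 3, 6, 9, 4, 8, 7]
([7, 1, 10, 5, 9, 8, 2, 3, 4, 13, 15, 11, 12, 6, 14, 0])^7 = (0 13 3 2 8 15 9 7 6 5 10 4)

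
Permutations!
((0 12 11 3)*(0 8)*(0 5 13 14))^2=(0 11 8 13)(3 5 14 12)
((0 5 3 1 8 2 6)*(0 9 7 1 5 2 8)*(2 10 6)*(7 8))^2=(0 6 8 1 10 9 7)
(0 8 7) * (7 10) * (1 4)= (0 8 10 7)(1 4)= [8, 4, 2, 3, 1, 5, 6, 0, 10, 9, 7]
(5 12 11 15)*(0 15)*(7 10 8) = (0 15 5 12 11)(7 10 8) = [15, 1, 2, 3, 4, 12, 6, 10, 7, 9, 8, 0, 11, 13, 14, 5]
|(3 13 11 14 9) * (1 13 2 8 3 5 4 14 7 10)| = 60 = |(1 13 11 7 10)(2 8 3)(4 14 9 5)|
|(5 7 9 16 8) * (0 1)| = |(0 1)(5 7 9 16 8)| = 10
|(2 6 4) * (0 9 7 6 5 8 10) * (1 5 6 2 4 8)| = 14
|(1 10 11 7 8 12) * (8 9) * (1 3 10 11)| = |(1 11 7 9 8 12 3 10)| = 8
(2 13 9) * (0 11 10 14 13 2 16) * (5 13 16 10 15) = (0 11 15 5 13 9 10 14 16) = [11, 1, 2, 3, 4, 13, 6, 7, 8, 10, 14, 15, 12, 9, 16, 5, 0]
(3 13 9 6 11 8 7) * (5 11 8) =(3 13 9 6 8 7)(5 11) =[0, 1, 2, 13, 4, 11, 8, 3, 7, 6, 10, 5, 12, 9]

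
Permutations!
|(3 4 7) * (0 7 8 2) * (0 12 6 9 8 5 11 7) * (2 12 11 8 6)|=8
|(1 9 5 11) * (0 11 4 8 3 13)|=|(0 11 1 9 5 4 8 3 13)|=9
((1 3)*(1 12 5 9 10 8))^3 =((1 3 12 5 9 10 8))^3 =(1 5 8 12 10 3 9)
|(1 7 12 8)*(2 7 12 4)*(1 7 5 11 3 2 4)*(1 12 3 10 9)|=21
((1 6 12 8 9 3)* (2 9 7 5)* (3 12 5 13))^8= (1 13 8 9 5)(2 6 3 7 12)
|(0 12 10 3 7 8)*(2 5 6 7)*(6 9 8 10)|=10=|(0 12 6 7 10 3 2 5 9 8)|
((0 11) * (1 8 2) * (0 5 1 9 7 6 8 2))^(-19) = (0 8 6 7 9 2 1 5 11)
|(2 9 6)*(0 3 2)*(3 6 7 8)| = |(0 6)(2 9 7 8 3)| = 10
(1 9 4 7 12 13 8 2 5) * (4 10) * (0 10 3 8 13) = [10, 9, 5, 8, 7, 1, 6, 12, 2, 3, 4, 11, 0, 13] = (13)(0 10 4 7 12)(1 9 3 8 2 5)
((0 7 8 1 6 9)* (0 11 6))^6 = ((0 7 8 1)(6 9 11))^6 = (11)(0 8)(1 7)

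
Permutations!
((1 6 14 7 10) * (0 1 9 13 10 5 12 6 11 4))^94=(0 11)(1 4)(5 7 14 6 12)(9 13 10)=((0 1 11 4)(5 12 6 14 7)(9 13 10))^94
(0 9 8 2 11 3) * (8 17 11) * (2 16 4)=(0 9 17 11 3)(2 8 16 4)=[9, 1, 8, 0, 2, 5, 6, 7, 16, 17, 10, 3, 12, 13, 14, 15, 4, 11]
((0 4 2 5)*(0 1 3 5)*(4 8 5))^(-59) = (0 3 8 4 5 2 1)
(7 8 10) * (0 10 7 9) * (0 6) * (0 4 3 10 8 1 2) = (0 8 7 1 2)(3 10 9 6 4) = [8, 2, 0, 10, 3, 5, 4, 1, 7, 6, 9]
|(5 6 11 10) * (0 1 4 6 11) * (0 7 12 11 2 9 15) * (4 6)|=|(0 1 6 7 12 11 10 5 2 9 15)|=11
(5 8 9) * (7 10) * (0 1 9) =(0 1 9 5 8)(7 10) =[1, 9, 2, 3, 4, 8, 6, 10, 0, 5, 7]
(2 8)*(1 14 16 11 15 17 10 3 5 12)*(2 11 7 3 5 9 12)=[0, 14, 8, 9, 4, 2, 6, 3, 11, 12, 5, 15, 1, 13, 16, 17, 7, 10]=(1 14 16 7 3 9 12)(2 8 11 15 17 10 5)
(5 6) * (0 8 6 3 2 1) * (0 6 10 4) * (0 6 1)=(0 8 10 4 6 5 3 2)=[8, 1, 0, 2, 6, 3, 5, 7, 10, 9, 4]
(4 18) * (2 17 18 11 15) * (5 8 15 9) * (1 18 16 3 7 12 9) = (1 18 4 11)(2 17 16 3 7 12 9 5 8 15) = [0, 18, 17, 7, 11, 8, 6, 12, 15, 5, 10, 1, 9, 13, 14, 2, 3, 16, 4]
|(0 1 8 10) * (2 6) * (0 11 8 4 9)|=|(0 1 4 9)(2 6)(8 10 11)|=12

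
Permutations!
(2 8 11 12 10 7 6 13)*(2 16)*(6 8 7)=(2 7 8 11 12 10 6 13 16)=[0, 1, 7, 3, 4, 5, 13, 8, 11, 9, 6, 12, 10, 16, 14, 15, 2]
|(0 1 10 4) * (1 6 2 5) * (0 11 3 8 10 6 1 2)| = |(0 1 6)(2 5)(3 8 10 4 11)| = 30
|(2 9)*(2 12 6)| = |(2 9 12 6)| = 4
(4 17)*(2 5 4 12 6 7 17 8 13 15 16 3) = (2 5 4 8 13 15 16 3)(6 7 17 12) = [0, 1, 5, 2, 8, 4, 7, 17, 13, 9, 10, 11, 6, 15, 14, 16, 3, 12]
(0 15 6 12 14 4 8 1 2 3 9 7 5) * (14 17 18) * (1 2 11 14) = (0 15 6 12 17 18 1 11 14 4 8 2 3 9 7 5) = [15, 11, 3, 9, 8, 0, 12, 5, 2, 7, 10, 14, 17, 13, 4, 6, 16, 18, 1]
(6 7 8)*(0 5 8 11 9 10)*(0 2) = (0 5 8 6 7 11 9 10 2) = [5, 1, 0, 3, 4, 8, 7, 11, 6, 10, 2, 9]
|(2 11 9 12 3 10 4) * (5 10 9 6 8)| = |(2 11 6 8 5 10 4)(3 9 12)| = 21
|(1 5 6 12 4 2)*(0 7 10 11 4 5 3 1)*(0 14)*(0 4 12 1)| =9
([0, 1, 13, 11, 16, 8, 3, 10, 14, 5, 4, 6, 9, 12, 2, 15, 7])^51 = [0, 1, 12, 3, 10, 14, 6, 16, 2, 8, 7, 11, 5, 9, 13, 15, 4]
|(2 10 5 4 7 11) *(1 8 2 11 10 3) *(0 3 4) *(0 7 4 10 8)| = |(11)(0 3 1)(2 10 5 7 8)| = 15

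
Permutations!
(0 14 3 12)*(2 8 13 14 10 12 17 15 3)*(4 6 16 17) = (0 10 12)(2 8 13 14)(3 4 6 16 17 15) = [10, 1, 8, 4, 6, 5, 16, 7, 13, 9, 12, 11, 0, 14, 2, 3, 17, 15]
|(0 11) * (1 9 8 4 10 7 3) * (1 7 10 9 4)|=|(0 11)(1 4 9 8)(3 7)|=4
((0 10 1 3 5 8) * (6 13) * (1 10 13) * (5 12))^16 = (13)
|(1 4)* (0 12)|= |(0 12)(1 4)|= 2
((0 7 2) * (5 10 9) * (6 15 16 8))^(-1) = ((0 7 2)(5 10 9)(6 15 16 8))^(-1) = (0 2 7)(5 9 10)(6 8 16 15)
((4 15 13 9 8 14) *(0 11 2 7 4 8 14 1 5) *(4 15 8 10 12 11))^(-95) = (2 9 11 13 12 15 10 7 14)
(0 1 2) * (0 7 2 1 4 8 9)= (0 4 8 9)(2 7)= [4, 1, 7, 3, 8, 5, 6, 2, 9, 0]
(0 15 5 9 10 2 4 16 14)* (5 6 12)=(0 15 6 12 5 9 10 2 4 16 14)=[15, 1, 4, 3, 16, 9, 12, 7, 8, 10, 2, 11, 5, 13, 0, 6, 14]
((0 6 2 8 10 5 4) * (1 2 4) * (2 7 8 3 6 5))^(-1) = ((0 5 1 7 8 10 2 3 6 4))^(-1) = (0 4 6 3 2 10 8 7 1 5)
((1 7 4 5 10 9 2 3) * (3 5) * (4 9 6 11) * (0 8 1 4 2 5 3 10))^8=(0 1 9)(2 4 6)(3 10 11)(5 8 7)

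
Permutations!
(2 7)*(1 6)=(1 6)(2 7)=[0, 6, 7, 3, 4, 5, 1, 2]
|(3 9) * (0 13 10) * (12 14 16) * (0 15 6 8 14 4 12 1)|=|(0 13 10 15 6 8 14 16 1)(3 9)(4 12)|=18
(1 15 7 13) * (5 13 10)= (1 15 7 10 5 13)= [0, 15, 2, 3, 4, 13, 6, 10, 8, 9, 5, 11, 12, 1, 14, 7]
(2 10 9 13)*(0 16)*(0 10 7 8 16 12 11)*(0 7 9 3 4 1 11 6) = (0 12 6)(1 11 7 8 16 10 3 4)(2 9 13) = [12, 11, 9, 4, 1, 5, 0, 8, 16, 13, 3, 7, 6, 2, 14, 15, 10]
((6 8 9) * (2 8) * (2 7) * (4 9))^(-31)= ((2 8 4 9 6 7))^(-31)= (2 7 6 9 4 8)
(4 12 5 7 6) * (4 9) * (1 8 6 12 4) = (1 8 6 9)(5 7 12) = [0, 8, 2, 3, 4, 7, 9, 12, 6, 1, 10, 11, 5]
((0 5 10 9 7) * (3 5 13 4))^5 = (0 10 4 7 5 13 9 3)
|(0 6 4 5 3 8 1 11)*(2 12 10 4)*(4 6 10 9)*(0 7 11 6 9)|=|(0 10 9 4 5 3 8 1 6 2 12)(7 11)|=22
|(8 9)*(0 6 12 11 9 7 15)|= 8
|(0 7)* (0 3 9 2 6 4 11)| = |(0 7 3 9 2 6 4 11)| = 8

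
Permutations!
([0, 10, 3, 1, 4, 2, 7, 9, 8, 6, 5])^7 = [0, 5, 1, 10, 4, 3, 7, 9, 8, 6, 2]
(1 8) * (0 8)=(0 8 1)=[8, 0, 2, 3, 4, 5, 6, 7, 1]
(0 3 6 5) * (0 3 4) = [4, 1, 2, 6, 0, 3, 5] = (0 4)(3 6 5)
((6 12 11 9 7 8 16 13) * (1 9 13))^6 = (1 9 7 8 16)(6 11)(12 13)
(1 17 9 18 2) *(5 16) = (1 17 9 18 2)(5 16) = [0, 17, 1, 3, 4, 16, 6, 7, 8, 18, 10, 11, 12, 13, 14, 15, 5, 9, 2]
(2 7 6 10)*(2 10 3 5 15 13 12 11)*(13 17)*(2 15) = (2 7 6 3 5)(11 15 17 13 12) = [0, 1, 7, 5, 4, 2, 3, 6, 8, 9, 10, 15, 11, 12, 14, 17, 16, 13]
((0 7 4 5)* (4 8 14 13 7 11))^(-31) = ((0 11 4 5)(7 8 14 13))^(-31) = (0 11 4 5)(7 8 14 13)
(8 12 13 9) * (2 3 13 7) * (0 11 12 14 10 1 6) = [11, 6, 3, 13, 4, 5, 0, 2, 14, 8, 1, 12, 7, 9, 10] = (0 11 12 7 2 3 13 9 8 14 10 1 6)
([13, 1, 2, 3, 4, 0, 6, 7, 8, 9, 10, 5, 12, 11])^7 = (0 5 11 13)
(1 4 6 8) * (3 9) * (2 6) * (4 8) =(1 8)(2 6 4)(3 9) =[0, 8, 6, 9, 2, 5, 4, 7, 1, 3]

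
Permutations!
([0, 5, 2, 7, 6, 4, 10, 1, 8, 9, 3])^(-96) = [0, 4, 2, 1, 10, 6, 3, 5, 8, 9, 7]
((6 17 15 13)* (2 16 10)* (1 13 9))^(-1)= (1 9 15 17 6 13)(2 10 16)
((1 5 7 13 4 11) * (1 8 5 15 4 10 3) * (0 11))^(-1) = (0 4 15 1 3 10 13 7 5 8 11)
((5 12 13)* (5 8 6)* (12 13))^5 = (5 13 8 6)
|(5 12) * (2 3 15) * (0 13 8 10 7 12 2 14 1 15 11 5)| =|(0 13 8 10 7 12)(1 15 14)(2 3 11 5)| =12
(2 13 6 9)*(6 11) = (2 13 11 6 9) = [0, 1, 13, 3, 4, 5, 9, 7, 8, 2, 10, 6, 12, 11]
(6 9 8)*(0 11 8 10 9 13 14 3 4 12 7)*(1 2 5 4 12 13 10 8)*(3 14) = [11, 2, 5, 12, 13, 4, 10, 0, 6, 8, 9, 1, 7, 3, 14] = (14)(0 11 1 2 5 4 13 3 12 7)(6 10 9 8)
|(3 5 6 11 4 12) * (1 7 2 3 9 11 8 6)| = 20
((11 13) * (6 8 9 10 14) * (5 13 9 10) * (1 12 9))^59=(1 11 13 5 9 12)(6 14 10 8)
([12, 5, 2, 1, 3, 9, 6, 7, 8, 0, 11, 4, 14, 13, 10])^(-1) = [9, 3, 2, 4, 11, 1, 6, 7, 8, 5, 14, 10, 0, 13, 12]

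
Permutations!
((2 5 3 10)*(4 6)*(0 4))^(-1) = ((0 4 6)(2 5 3 10))^(-1) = (0 6 4)(2 10 3 5)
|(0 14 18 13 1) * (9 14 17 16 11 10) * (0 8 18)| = |(0 17 16 11 10 9 14)(1 8 18 13)| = 28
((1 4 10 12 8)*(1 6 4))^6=(4 10 12 8 6)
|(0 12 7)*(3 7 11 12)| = |(0 3 7)(11 12)| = 6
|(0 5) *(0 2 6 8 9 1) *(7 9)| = 8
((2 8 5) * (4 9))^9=((2 8 5)(4 9))^9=(4 9)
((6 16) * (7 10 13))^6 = ((6 16)(7 10 13))^6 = (16)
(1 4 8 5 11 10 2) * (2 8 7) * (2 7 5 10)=(1 4 5 11 2)(8 10)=[0, 4, 1, 3, 5, 11, 6, 7, 10, 9, 8, 2]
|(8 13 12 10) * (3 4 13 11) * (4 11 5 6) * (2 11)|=21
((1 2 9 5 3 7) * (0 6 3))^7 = (0 5 9 2 1 7 3 6)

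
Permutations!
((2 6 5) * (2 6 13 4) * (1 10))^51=(13)(1 10)(5 6)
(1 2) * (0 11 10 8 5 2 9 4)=(0 11 10 8 5 2 1 9 4)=[11, 9, 1, 3, 0, 2, 6, 7, 5, 4, 8, 10]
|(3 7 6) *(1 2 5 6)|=6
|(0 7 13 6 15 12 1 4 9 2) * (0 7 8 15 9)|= |(0 8 15 12 1 4)(2 7 13 6 9)|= 30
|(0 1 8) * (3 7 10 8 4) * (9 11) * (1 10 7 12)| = |(0 10 8)(1 4 3 12)(9 11)| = 12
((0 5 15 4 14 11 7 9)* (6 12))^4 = ((0 5 15 4 14 11 7 9)(6 12))^4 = (0 14)(4 9)(5 11)(7 15)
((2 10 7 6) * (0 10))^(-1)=((0 10 7 6 2))^(-1)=(0 2 6 7 10)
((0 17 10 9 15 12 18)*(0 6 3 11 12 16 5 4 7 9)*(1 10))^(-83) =((0 17 1 10)(3 11 12 18 6)(4 7 9 15 16 5))^(-83) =(0 17 1 10)(3 12 6 11 18)(4 7 9 15 16 5)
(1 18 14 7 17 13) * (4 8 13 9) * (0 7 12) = (0 7 17 9 4 8 13 1 18 14 12) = [7, 18, 2, 3, 8, 5, 6, 17, 13, 4, 10, 11, 0, 1, 12, 15, 16, 9, 14]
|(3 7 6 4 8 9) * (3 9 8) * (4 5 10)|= 6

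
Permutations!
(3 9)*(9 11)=[0, 1, 2, 11, 4, 5, 6, 7, 8, 3, 10, 9]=(3 11 9)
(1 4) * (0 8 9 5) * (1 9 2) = [8, 4, 1, 3, 9, 0, 6, 7, 2, 5] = (0 8 2 1 4 9 5)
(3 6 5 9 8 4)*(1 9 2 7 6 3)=[0, 9, 7, 3, 1, 2, 5, 6, 4, 8]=(1 9 8 4)(2 7 6 5)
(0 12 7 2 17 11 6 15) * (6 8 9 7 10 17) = [12, 1, 6, 3, 4, 5, 15, 2, 9, 7, 17, 8, 10, 13, 14, 0, 16, 11] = (0 12 10 17 11 8 9 7 2 6 15)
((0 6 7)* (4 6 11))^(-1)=((0 11 4 6 7))^(-1)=(0 7 6 4 11)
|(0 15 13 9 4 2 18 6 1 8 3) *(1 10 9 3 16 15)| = 42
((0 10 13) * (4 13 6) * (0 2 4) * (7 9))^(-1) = ((0 10 6)(2 4 13)(7 9))^(-1) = (0 6 10)(2 13 4)(7 9)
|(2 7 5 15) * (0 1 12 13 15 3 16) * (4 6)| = 10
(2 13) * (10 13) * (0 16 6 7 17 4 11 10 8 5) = (0 16 6 7 17 4 11 10 13 2 8 5) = [16, 1, 8, 3, 11, 0, 7, 17, 5, 9, 13, 10, 12, 2, 14, 15, 6, 4]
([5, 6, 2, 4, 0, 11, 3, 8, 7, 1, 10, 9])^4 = (0 1)(3 11)(4 9)(5 6)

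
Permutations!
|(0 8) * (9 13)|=2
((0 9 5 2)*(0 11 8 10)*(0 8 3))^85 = ((0 9 5 2 11 3)(8 10))^85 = (0 9 5 2 11 3)(8 10)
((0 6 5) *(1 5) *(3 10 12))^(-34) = ((0 6 1 5)(3 10 12))^(-34) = (0 1)(3 12 10)(5 6)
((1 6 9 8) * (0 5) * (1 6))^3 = (9)(0 5)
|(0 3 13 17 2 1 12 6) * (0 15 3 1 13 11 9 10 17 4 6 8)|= 20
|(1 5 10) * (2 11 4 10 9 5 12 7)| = 14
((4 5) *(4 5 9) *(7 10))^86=(10)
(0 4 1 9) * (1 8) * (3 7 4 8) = (0 8 1 9)(3 7 4) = [8, 9, 2, 7, 3, 5, 6, 4, 1, 0]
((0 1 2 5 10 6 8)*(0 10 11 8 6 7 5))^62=((0 1 2)(5 11 8 10 7))^62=(0 2 1)(5 8 7 11 10)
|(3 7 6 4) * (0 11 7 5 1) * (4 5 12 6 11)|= 14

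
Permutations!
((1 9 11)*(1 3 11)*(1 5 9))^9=(3 11)(5 9)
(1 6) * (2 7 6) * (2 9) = (1 9 2 7 6) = [0, 9, 7, 3, 4, 5, 1, 6, 8, 2]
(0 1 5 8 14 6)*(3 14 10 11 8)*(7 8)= (0 1 5 3 14 6)(7 8 10 11)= [1, 5, 2, 14, 4, 3, 0, 8, 10, 9, 11, 7, 12, 13, 6]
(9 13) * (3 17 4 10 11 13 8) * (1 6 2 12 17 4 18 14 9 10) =(1 6 2 12 17 18 14 9 8 3 4)(10 11 13) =[0, 6, 12, 4, 1, 5, 2, 7, 3, 8, 11, 13, 17, 10, 9, 15, 16, 18, 14]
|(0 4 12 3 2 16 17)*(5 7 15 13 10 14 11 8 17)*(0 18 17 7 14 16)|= 90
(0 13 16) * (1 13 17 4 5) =[17, 13, 2, 3, 5, 1, 6, 7, 8, 9, 10, 11, 12, 16, 14, 15, 0, 4] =(0 17 4 5 1 13 16)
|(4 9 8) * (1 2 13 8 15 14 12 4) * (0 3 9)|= 28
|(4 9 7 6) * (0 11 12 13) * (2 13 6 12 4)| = 9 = |(0 11 4 9 7 12 6 2 13)|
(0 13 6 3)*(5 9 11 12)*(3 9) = [13, 1, 2, 0, 4, 3, 9, 7, 8, 11, 10, 12, 5, 6] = (0 13 6 9 11 12 5 3)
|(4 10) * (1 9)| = |(1 9)(4 10)| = 2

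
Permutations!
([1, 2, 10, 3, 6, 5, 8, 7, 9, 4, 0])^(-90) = [2, 10, 0, 3, 8, 5, 9, 7, 4, 6, 1]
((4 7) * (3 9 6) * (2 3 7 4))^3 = (2 6 3 7 9)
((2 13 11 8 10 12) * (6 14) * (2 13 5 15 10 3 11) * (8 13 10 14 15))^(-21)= ((2 5 8 3 11 13)(6 15 14)(10 12))^(-21)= (15)(2 3)(5 11)(8 13)(10 12)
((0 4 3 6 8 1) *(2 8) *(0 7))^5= (0 8 3 7 2 4 1 6)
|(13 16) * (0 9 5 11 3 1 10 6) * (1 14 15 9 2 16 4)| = |(0 2 16 13 4 1 10 6)(3 14 15 9 5 11)| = 24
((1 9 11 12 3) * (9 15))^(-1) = ((1 15 9 11 12 3))^(-1) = (1 3 12 11 9 15)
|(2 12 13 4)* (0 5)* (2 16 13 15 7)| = 12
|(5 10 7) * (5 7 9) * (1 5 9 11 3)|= 5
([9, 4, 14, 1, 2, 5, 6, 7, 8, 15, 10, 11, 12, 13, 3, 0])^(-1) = (0 15 9)(1 3 14 2 4)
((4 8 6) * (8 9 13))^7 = (4 13 6 9 8)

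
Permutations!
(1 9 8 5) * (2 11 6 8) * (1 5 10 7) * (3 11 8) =(1 9 2 8 10 7)(3 11 6) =[0, 9, 8, 11, 4, 5, 3, 1, 10, 2, 7, 6]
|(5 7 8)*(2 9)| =|(2 9)(5 7 8)| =6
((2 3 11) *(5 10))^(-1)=(2 11 3)(5 10)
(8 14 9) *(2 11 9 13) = (2 11 9 8 14 13) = [0, 1, 11, 3, 4, 5, 6, 7, 14, 8, 10, 9, 12, 2, 13]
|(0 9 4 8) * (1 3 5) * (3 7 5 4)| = 15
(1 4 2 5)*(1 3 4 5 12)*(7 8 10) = [0, 5, 12, 4, 2, 3, 6, 8, 10, 9, 7, 11, 1] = (1 5 3 4 2 12)(7 8 10)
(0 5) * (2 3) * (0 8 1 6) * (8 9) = (0 5 9 8 1 6)(2 3) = [5, 6, 3, 2, 4, 9, 0, 7, 1, 8]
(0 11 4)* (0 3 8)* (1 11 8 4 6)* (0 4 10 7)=(0 8 4 3 10 7)(1 11 6)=[8, 11, 2, 10, 3, 5, 1, 0, 4, 9, 7, 6]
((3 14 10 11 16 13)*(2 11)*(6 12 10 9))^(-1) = (2 10 12 6 9 14 3 13 16 11)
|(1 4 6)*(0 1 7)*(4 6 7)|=5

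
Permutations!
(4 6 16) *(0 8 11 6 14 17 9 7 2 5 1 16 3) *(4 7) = (0 8 11 6 3)(1 16 7 2 5)(4 14 17 9) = [8, 16, 5, 0, 14, 1, 3, 2, 11, 4, 10, 6, 12, 13, 17, 15, 7, 9]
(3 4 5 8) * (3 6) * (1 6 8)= (8)(1 6 3 4 5)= [0, 6, 2, 4, 5, 1, 3, 7, 8]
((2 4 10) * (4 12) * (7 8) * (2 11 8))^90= (2 7 8 11 10 4 12)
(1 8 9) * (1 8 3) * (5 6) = (1 3)(5 6)(8 9) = [0, 3, 2, 1, 4, 6, 5, 7, 9, 8]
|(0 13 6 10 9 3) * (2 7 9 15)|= |(0 13 6 10 15 2 7 9 3)|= 9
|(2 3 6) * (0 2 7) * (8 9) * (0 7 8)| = |(0 2 3 6 8 9)| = 6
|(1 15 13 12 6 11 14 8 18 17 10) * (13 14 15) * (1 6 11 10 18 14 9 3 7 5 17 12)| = |(1 13)(3 7 5 17 18 12 11 15 9)(6 10)(8 14)| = 18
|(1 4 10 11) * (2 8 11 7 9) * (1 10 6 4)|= |(2 8 11 10 7 9)(4 6)|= 6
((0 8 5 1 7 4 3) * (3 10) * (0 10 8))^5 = ((1 7 4 8 5)(3 10))^5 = (3 10)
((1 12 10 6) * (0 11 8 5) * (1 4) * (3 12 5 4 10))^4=((0 11 8 4 1 5)(3 12)(6 10))^4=(12)(0 1 8)(4 11 5)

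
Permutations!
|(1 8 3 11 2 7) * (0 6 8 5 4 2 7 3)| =|(0 6 8)(1 5 4 2 3 11 7)| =21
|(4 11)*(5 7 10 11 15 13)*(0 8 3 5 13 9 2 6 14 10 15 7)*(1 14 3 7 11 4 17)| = 18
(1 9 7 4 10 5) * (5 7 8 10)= (1 9 8 10 7 4 5)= [0, 9, 2, 3, 5, 1, 6, 4, 10, 8, 7]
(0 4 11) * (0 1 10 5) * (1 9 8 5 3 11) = [4, 10, 2, 11, 1, 0, 6, 7, 5, 8, 3, 9] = (0 4 1 10 3 11 9 8 5)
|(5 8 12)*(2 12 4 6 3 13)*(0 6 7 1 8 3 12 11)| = 8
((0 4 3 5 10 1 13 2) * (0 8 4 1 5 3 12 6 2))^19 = (0 1 13)(2 6 12 4 8)(5 10)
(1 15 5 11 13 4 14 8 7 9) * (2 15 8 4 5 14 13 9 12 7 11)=(1 8 11 9)(2 15 14 4 13 5)(7 12)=[0, 8, 15, 3, 13, 2, 6, 12, 11, 1, 10, 9, 7, 5, 4, 14]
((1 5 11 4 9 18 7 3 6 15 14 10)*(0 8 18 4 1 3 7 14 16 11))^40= (0 10 16)(1 18 6)(3 11 8)(5 14 15)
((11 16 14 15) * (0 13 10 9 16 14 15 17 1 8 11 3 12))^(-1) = ((0 13 10 9 16 15 3 12)(1 8 11 14 17))^(-1) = (0 12 3 15 16 9 10 13)(1 17 14 11 8)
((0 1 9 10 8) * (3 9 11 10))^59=((0 1 11 10 8)(3 9))^59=(0 8 10 11 1)(3 9)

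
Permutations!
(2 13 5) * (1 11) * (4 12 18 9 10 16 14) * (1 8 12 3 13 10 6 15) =(1 11 8 12 18 9 6 15)(2 10 16 14 4 3 13 5) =[0, 11, 10, 13, 3, 2, 15, 7, 12, 6, 16, 8, 18, 5, 4, 1, 14, 17, 9]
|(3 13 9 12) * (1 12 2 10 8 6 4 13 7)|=28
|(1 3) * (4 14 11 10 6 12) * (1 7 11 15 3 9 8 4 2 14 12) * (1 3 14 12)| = 20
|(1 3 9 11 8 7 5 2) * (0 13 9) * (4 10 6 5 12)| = 14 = |(0 13 9 11 8 7 12 4 10 6 5 2 1 3)|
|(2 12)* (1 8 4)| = 6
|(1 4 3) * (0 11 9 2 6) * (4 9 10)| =|(0 11 10 4 3 1 9 2 6)| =9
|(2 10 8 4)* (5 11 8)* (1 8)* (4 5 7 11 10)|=|(1 8 5 10 7 11)(2 4)|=6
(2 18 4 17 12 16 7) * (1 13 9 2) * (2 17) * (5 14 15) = (1 13 9 17 12 16 7)(2 18 4)(5 14 15) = [0, 13, 18, 3, 2, 14, 6, 1, 8, 17, 10, 11, 16, 9, 15, 5, 7, 12, 4]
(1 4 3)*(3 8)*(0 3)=[3, 4, 2, 1, 8, 5, 6, 7, 0]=(0 3 1 4 8)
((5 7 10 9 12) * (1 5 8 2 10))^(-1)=(1 7 5)(2 8 12 9 10)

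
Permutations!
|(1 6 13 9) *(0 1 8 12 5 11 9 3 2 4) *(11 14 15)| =7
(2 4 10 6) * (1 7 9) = (1 7 9)(2 4 10 6) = [0, 7, 4, 3, 10, 5, 2, 9, 8, 1, 6]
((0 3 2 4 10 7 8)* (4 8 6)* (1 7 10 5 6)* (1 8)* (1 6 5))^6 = (10)(0 7 4 2)(1 6 3 8) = ((10)(0 3 2 6 4 1 7 8))^6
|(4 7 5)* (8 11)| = |(4 7 5)(8 11)| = 6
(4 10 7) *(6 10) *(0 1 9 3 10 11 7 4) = (0 1 9 3 10 4 6 11 7) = [1, 9, 2, 10, 6, 5, 11, 0, 8, 3, 4, 7]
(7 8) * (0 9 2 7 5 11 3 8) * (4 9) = (0 4 9 2 7)(3 8 5 11) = [4, 1, 7, 8, 9, 11, 6, 0, 5, 2, 10, 3]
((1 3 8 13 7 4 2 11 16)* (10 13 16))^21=(1 3 8 16)(2 13)(4 10)(7 11)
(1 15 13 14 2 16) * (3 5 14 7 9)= [0, 15, 16, 5, 4, 14, 6, 9, 8, 3, 10, 11, 12, 7, 2, 13, 1]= (1 15 13 7 9 3 5 14 2 16)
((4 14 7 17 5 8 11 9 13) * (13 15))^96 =((4 14 7 17 5 8 11 9 15 13))^96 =(4 11 7 15 5)(8 14 9 17 13)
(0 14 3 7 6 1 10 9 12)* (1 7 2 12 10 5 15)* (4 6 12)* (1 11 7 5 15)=(0 14 3 2 4 6 5 1 15 11 7 12)(9 10)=[14, 15, 4, 2, 6, 1, 5, 12, 8, 10, 9, 7, 0, 13, 3, 11]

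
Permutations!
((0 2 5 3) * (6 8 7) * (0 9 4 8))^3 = ((0 2 5 3 9 4 8 7 6))^3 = (0 3 8)(2 9 7)(4 6 5)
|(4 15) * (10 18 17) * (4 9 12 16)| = 15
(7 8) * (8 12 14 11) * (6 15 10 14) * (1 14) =(1 14 11 8 7 12 6 15 10) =[0, 14, 2, 3, 4, 5, 15, 12, 7, 9, 1, 8, 6, 13, 11, 10]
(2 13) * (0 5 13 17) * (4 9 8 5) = [4, 1, 17, 3, 9, 13, 6, 7, 5, 8, 10, 11, 12, 2, 14, 15, 16, 0] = (0 4 9 8 5 13 2 17)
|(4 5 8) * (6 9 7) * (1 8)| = |(1 8 4 5)(6 9 7)| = 12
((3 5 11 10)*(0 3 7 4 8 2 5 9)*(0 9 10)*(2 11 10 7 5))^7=((0 3 7 4 8 11)(5 10))^7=(0 3 7 4 8 11)(5 10)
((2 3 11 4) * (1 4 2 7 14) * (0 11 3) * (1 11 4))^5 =(0 2 11 14 7 4)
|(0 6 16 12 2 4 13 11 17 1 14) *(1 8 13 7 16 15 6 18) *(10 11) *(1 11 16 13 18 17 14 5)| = |(0 17 8 18 11 14)(1 5)(2 4 7 13 10 16 12)(6 15)| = 42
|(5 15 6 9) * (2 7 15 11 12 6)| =15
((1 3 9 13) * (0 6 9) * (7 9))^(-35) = (13)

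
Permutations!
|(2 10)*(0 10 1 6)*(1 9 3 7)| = 8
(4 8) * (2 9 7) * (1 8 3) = (1 8 4 3)(2 9 7) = [0, 8, 9, 1, 3, 5, 6, 2, 4, 7]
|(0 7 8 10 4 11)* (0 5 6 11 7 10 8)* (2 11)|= 4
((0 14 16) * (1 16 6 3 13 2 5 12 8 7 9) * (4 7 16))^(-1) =(0 16 8 12 5 2 13 3 6 14)(1 9 7 4)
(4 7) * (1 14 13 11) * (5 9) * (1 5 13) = (1 14)(4 7)(5 9 13 11) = [0, 14, 2, 3, 7, 9, 6, 4, 8, 13, 10, 5, 12, 11, 1]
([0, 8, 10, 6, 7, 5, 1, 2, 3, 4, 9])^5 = (10)(1 8 3 6)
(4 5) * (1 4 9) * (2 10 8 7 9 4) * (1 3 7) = (1 2 10 8)(3 7 9)(4 5) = [0, 2, 10, 7, 5, 4, 6, 9, 1, 3, 8]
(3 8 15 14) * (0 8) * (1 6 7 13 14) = (0 8 15 1 6 7 13 14 3) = [8, 6, 2, 0, 4, 5, 7, 13, 15, 9, 10, 11, 12, 14, 3, 1]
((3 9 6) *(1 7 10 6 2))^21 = ((1 7 10 6 3 9 2))^21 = (10)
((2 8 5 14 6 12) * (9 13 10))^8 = (2 5 6)(8 14 12)(9 10 13) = ((2 8 5 14 6 12)(9 13 10))^8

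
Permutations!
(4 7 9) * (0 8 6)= (0 8 6)(4 7 9)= [8, 1, 2, 3, 7, 5, 0, 9, 6, 4]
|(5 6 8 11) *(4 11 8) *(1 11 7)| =|(1 11 5 6 4 7)| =6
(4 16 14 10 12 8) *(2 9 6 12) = (2 9 6 12 8 4 16 14 10) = [0, 1, 9, 3, 16, 5, 12, 7, 4, 6, 2, 11, 8, 13, 10, 15, 14]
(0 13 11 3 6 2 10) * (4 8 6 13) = (0 4 8 6 2 10)(3 13 11) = [4, 1, 10, 13, 8, 5, 2, 7, 6, 9, 0, 3, 12, 11]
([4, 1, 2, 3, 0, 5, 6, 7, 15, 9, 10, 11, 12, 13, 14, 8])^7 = [4, 1, 2, 3, 0, 5, 6, 7, 15, 9, 10, 11, 12, 13, 14, 8]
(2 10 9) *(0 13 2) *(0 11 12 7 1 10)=[13, 10, 0, 3, 4, 5, 6, 1, 8, 11, 9, 12, 7, 2]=(0 13 2)(1 10 9 11 12 7)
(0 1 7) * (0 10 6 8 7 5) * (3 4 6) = (0 1 5)(3 4 6 8 7 10) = [1, 5, 2, 4, 6, 0, 8, 10, 7, 9, 3]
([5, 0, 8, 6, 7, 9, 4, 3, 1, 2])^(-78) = (9)(3 4)(6 7)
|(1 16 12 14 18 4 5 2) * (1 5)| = 6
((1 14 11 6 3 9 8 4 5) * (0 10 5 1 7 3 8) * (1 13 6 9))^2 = (0 5 3 14 9 10 7 1 11)(4 6)(8 13)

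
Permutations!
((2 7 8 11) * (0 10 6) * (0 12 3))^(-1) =(0 3 12 6 10)(2 11 8 7)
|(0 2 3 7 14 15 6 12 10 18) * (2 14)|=21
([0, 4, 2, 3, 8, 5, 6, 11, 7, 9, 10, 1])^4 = (1 11 7 8 4)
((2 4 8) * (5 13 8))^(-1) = (2 8 13 5 4)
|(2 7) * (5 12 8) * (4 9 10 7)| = 15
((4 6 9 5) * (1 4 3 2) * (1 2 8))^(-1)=((1 4 6 9 5 3 8))^(-1)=(1 8 3 5 9 6 4)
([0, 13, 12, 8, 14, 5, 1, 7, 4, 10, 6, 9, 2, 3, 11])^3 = (1 8 11 6 3 14 10 13 4 9)(2 12)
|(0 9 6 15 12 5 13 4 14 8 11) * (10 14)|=|(0 9 6 15 12 5 13 4 10 14 8 11)|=12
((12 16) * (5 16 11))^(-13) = ((5 16 12 11))^(-13) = (5 11 12 16)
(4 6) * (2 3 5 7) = (2 3 5 7)(4 6) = [0, 1, 3, 5, 6, 7, 4, 2]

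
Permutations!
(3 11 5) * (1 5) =(1 5 3 11) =[0, 5, 2, 11, 4, 3, 6, 7, 8, 9, 10, 1]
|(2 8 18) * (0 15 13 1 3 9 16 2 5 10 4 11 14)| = |(0 15 13 1 3 9 16 2 8 18 5 10 4 11 14)| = 15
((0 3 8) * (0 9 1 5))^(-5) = ((0 3 8 9 1 5))^(-5) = (0 3 8 9 1 5)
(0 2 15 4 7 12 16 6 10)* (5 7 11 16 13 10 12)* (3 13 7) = [2, 1, 15, 13, 11, 3, 12, 5, 8, 9, 0, 16, 7, 10, 14, 4, 6] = (0 2 15 4 11 16 6 12 7 5 3 13 10)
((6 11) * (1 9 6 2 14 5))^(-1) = (1 5 14 2 11 6 9)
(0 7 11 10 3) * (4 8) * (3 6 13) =(0 7 11 10 6 13 3)(4 8) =[7, 1, 2, 0, 8, 5, 13, 11, 4, 9, 6, 10, 12, 3]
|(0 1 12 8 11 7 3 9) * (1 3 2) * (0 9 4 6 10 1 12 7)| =11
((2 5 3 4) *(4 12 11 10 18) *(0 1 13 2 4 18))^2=(18)(0 13 5 12 10 1 2 3 11)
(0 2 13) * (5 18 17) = (0 2 13)(5 18 17) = [2, 1, 13, 3, 4, 18, 6, 7, 8, 9, 10, 11, 12, 0, 14, 15, 16, 5, 17]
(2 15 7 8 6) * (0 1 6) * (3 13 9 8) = (0 1 6 2 15 7 3 13 9 8) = [1, 6, 15, 13, 4, 5, 2, 3, 0, 8, 10, 11, 12, 9, 14, 7]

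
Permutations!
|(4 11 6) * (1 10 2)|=|(1 10 2)(4 11 6)|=3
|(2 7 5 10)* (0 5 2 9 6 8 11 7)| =|(0 5 10 9 6 8 11 7 2)| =9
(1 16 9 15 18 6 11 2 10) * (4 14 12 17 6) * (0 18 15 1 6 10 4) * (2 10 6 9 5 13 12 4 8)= (0 18)(1 16 5 13 12 17 6 11 10 9)(2 8)(4 14)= [18, 16, 8, 3, 14, 13, 11, 7, 2, 1, 9, 10, 17, 12, 4, 15, 5, 6, 0]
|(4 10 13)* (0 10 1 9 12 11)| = 8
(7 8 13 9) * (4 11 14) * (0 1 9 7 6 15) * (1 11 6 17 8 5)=[11, 9, 2, 3, 6, 1, 15, 5, 13, 17, 10, 14, 12, 7, 4, 0, 16, 8]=(0 11 14 4 6 15)(1 9 17 8 13 7 5)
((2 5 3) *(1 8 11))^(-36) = ((1 8 11)(2 5 3))^(-36) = (11)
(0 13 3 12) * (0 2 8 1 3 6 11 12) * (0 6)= (0 13)(1 3 6 11 12 2 8)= [13, 3, 8, 6, 4, 5, 11, 7, 1, 9, 10, 12, 2, 0]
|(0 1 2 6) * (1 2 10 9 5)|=12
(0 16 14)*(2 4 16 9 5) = (0 9 5 2 4 16 14) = [9, 1, 4, 3, 16, 2, 6, 7, 8, 5, 10, 11, 12, 13, 0, 15, 14]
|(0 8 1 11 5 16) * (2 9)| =6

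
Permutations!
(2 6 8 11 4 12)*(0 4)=(0 4 12 2 6 8 11)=[4, 1, 6, 3, 12, 5, 8, 7, 11, 9, 10, 0, 2]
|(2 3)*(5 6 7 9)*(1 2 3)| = |(1 2)(5 6 7 9)| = 4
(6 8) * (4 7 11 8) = [0, 1, 2, 3, 7, 5, 4, 11, 6, 9, 10, 8] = (4 7 11 8 6)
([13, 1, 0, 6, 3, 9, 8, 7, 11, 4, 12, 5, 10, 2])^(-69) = (13)(3 6 8 11 5 9 4)(10 12)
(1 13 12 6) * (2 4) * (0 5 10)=(0 5 10)(1 13 12 6)(2 4)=[5, 13, 4, 3, 2, 10, 1, 7, 8, 9, 0, 11, 6, 12]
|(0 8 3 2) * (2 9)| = 5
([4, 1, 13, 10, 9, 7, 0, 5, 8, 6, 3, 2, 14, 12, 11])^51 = (0 6 9 4)(2 13 12 14 11)(3 10)(5 7)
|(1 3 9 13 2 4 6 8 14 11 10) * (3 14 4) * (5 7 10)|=12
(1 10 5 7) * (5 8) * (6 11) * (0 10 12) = (0 10 8 5 7 1 12)(6 11) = [10, 12, 2, 3, 4, 7, 11, 1, 5, 9, 8, 6, 0]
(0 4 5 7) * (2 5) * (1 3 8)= (0 4 2 5 7)(1 3 8)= [4, 3, 5, 8, 2, 7, 6, 0, 1]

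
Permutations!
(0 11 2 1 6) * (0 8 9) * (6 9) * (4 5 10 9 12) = (0 11 2 1 12 4 5 10 9)(6 8) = [11, 12, 1, 3, 5, 10, 8, 7, 6, 0, 9, 2, 4]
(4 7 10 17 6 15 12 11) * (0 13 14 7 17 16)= (0 13 14 7 10 16)(4 17 6 15 12 11)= [13, 1, 2, 3, 17, 5, 15, 10, 8, 9, 16, 4, 11, 14, 7, 12, 0, 6]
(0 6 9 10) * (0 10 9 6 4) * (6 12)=[4, 1, 2, 3, 0, 5, 12, 7, 8, 9, 10, 11, 6]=(0 4)(6 12)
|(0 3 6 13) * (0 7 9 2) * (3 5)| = 8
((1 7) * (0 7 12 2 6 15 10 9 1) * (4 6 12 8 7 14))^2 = ((0 14 4 6 15 10 9 1 8 7)(2 12))^2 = (0 4 15 9 8)(1 7 14 6 10)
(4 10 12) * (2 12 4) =(2 12)(4 10) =[0, 1, 12, 3, 10, 5, 6, 7, 8, 9, 4, 11, 2]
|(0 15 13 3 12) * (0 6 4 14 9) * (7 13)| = 10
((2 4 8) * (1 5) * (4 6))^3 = (1 5)(2 8 4 6)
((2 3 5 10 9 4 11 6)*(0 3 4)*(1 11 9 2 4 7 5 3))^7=(0 1 11 6 4 9)(2 10 5 7)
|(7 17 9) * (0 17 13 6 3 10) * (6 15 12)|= 10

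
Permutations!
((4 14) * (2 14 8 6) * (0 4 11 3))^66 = (0 8 2 11)(3 4 6 14) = ((0 4 8 6 2 14 11 3))^66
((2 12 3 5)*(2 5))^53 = ((2 12 3))^53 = (2 3 12)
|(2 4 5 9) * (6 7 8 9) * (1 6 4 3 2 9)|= |(9)(1 6 7 8)(2 3)(4 5)|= 4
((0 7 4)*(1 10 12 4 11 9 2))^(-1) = ((0 7 11 9 2 1 10 12 4))^(-1) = (0 4 12 10 1 2 9 11 7)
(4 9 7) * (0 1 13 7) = [1, 13, 2, 3, 9, 5, 6, 4, 8, 0, 10, 11, 12, 7] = (0 1 13 7 4 9)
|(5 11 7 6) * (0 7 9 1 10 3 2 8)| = 11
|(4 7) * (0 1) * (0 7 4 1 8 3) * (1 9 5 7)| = 3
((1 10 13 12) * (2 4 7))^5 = (1 10 13 12)(2 7 4)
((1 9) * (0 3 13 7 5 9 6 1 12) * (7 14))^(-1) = ((0 3 13 14 7 5 9 12)(1 6))^(-1) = (0 12 9 5 7 14 13 3)(1 6)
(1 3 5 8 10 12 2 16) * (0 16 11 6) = (0 16 1 3 5 8 10 12 2 11 6) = [16, 3, 11, 5, 4, 8, 0, 7, 10, 9, 12, 6, 2, 13, 14, 15, 1]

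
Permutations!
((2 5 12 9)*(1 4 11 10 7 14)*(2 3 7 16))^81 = ((1 4 11 10 16 2 5 12 9 3 7 14))^81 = (1 3 5 10)(2 11 14 9)(4 7 12 16)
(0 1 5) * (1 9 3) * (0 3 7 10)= (0 9 7 10)(1 5 3)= [9, 5, 2, 1, 4, 3, 6, 10, 8, 7, 0]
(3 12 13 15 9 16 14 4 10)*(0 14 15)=(0 14 4 10 3 12 13)(9 16 15)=[14, 1, 2, 12, 10, 5, 6, 7, 8, 16, 3, 11, 13, 0, 4, 9, 15]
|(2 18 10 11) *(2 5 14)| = 6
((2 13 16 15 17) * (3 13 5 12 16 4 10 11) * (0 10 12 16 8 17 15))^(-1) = (0 16 5 2 17 8 12 4 13 3 11 10)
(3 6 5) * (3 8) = (3 6 5 8) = [0, 1, 2, 6, 4, 8, 5, 7, 3]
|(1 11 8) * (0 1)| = |(0 1 11 8)| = 4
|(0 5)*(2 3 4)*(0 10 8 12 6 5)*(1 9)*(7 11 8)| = |(1 9)(2 3 4)(5 10 7 11 8 12 6)| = 42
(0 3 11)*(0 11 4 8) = [3, 1, 2, 4, 8, 5, 6, 7, 0, 9, 10, 11] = (11)(0 3 4 8)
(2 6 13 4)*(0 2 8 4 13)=[2, 1, 6, 3, 8, 5, 0, 7, 4, 9, 10, 11, 12, 13]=(13)(0 2 6)(4 8)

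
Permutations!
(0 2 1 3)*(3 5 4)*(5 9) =[2, 9, 1, 0, 3, 4, 6, 7, 8, 5] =(0 2 1 9 5 4 3)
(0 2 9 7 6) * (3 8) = [2, 1, 9, 8, 4, 5, 0, 6, 3, 7] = (0 2 9 7 6)(3 8)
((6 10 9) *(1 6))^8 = (10)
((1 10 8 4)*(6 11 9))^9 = ((1 10 8 4)(6 11 9))^9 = (11)(1 10 8 4)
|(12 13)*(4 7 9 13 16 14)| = 7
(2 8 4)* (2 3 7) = (2 8 4 3 7) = [0, 1, 8, 7, 3, 5, 6, 2, 4]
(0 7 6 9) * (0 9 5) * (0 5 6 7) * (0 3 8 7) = (9)(0 3 8 7) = [3, 1, 2, 8, 4, 5, 6, 0, 7, 9]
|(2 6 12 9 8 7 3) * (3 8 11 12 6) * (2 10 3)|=|(3 10)(7 8)(9 11 12)|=6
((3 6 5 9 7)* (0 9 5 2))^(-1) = (0 2 6 3 7 9)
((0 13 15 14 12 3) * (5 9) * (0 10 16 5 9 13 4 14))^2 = (0 14 3 16 13)(4 12 10 5 15)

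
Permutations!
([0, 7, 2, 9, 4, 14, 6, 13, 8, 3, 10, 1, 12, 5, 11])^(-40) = [0, 13, 2, 3, 4, 11, 6, 5, 8, 9, 10, 7, 12, 14, 1]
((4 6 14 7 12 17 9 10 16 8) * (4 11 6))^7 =((6 14 7 12 17 9 10 16 8 11))^7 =(6 16 17 14 8 9 7 11 10 12)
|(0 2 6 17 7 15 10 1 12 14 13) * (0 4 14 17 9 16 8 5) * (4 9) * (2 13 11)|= 30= |(0 13 9 16 8 5)(1 12 17 7 15 10)(2 6 4 14 11)|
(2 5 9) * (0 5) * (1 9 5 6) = [6, 9, 0, 3, 4, 5, 1, 7, 8, 2] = (0 6 1 9 2)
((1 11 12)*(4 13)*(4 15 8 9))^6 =(4 13 15 8 9)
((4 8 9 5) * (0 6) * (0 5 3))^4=((0 6 5 4 8 9 3))^4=(0 8 6 9 5 3 4)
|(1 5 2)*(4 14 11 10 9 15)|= |(1 5 2)(4 14 11 10 9 15)|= 6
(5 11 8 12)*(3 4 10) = [0, 1, 2, 4, 10, 11, 6, 7, 12, 9, 3, 8, 5] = (3 4 10)(5 11 8 12)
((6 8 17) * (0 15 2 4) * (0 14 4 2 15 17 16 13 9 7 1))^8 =(0 1 7 9 13 16 8 6 17)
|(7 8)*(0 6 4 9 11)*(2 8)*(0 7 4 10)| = 6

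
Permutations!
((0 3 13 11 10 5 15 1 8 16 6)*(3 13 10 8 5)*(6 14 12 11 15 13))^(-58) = ((0 6)(1 5 13 15)(3 10)(8 16 14 12 11))^(-58) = (1 13)(5 15)(8 14 11 16 12)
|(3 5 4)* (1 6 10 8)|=12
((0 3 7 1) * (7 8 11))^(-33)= ((0 3 8 11 7 1))^(-33)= (0 11)(1 8)(3 7)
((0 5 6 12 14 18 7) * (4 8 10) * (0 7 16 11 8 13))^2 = ((0 5 6 12 14 18 16 11 8 10 4 13))^2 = (0 6 14 16 8 4)(5 12 18 11 10 13)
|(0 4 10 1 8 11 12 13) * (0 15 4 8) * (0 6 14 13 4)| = |(0 8 11 12 4 10 1 6 14 13 15)| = 11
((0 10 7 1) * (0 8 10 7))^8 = (0 8 7 10 1)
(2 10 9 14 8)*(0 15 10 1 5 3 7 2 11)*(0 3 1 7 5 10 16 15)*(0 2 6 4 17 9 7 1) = (0 2 1 10 7 6 4 17 9 14 8 11 3 5)(15 16) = [2, 10, 1, 5, 17, 0, 4, 6, 11, 14, 7, 3, 12, 13, 8, 16, 15, 9]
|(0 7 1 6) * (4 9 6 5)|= 7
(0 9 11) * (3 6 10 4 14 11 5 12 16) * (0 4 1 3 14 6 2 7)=[9, 3, 7, 2, 6, 12, 10, 0, 8, 5, 1, 4, 16, 13, 11, 15, 14]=(0 9 5 12 16 14 11 4 6 10 1 3 2 7)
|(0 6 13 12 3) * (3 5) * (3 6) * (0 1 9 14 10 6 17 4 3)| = 11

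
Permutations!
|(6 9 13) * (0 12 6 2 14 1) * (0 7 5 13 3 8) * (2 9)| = 12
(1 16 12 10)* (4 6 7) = (1 16 12 10)(4 6 7) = [0, 16, 2, 3, 6, 5, 7, 4, 8, 9, 1, 11, 10, 13, 14, 15, 12]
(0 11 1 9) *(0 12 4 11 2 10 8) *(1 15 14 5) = [2, 9, 10, 3, 11, 1, 6, 7, 0, 12, 8, 15, 4, 13, 5, 14] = (0 2 10 8)(1 9 12 4 11 15 14 5)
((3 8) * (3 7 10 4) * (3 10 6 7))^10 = (10)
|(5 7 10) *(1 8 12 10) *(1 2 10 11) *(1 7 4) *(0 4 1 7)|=|(0 4 7 2 10 5 1 8 12 11)|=10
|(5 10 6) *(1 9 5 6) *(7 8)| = |(1 9 5 10)(7 8)| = 4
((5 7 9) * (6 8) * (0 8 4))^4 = (5 7 9)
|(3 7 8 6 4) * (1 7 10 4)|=|(1 7 8 6)(3 10 4)|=12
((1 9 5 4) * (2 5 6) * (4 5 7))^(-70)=(1 6 7)(2 4 9)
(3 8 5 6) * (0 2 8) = (0 2 8 5 6 3) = [2, 1, 8, 0, 4, 6, 3, 7, 5]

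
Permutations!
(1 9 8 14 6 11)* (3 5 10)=(1 9 8 14 6 11)(3 5 10)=[0, 9, 2, 5, 4, 10, 11, 7, 14, 8, 3, 1, 12, 13, 6]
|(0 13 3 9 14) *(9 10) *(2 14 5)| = |(0 13 3 10 9 5 2 14)| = 8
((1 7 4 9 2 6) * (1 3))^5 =(1 6 9 7 3 2 4)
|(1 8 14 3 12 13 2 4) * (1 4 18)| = 8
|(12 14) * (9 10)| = 2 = |(9 10)(12 14)|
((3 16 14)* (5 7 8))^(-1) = ((3 16 14)(5 7 8))^(-1) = (3 14 16)(5 8 7)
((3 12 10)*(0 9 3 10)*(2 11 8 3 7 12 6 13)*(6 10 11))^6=((0 9 7 12)(2 6 13)(3 10 11 8))^6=(13)(0 7)(3 11)(8 10)(9 12)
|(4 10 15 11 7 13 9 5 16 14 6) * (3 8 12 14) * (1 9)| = |(1 9 5 16 3 8 12 14 6 4 10 15 11 7 13)| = 15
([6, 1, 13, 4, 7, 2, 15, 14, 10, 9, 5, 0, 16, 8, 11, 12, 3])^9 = (0 11 14 7 4 3 16 12 15 6)(2 5 10 8 13)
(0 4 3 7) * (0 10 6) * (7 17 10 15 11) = [4, 1, 2, 17, 3, 5, 0, 15, 8, 9, 6, 7, 12, 13, 14, 11, 16, 10] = (0 4 3 17 10 6)(7 15 11)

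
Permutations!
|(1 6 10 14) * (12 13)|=|(1 6 10 14)(12 13)|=4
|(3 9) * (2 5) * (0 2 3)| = |(0 2 5 3 9)| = 5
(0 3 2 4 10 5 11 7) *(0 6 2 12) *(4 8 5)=(0 3 12)(2 8 5 11 7 6)(4 10)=[3, 1, 8, 12, 10, 11, 2, 6, 5, 9, 4, 7, 0]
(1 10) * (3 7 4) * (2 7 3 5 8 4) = [0, 10, 7, 3, 5, 8, 6, 2, 4, 9, 1] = (1 10)(2 7)(4 5 8)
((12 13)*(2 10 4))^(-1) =(2 4 10)(12 13) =((2 10 4)(12 13))^(-1)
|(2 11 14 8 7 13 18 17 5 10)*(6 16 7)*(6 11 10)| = 42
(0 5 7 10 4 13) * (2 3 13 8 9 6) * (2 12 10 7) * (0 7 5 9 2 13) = (0 9 6 12 10 4 8 2 3)(5 13 7) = [9, 1, 3, 0, 8, 13, 12, 5, 2, 6, 4, 11, 10, 7]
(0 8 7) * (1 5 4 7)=(0 8 1 5 4 7)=[8, 5, 2, 3, 7, 4, 6, 0, 1]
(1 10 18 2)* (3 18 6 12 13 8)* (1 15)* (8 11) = (1 10 6 12 13 11 8 3 18 2 15) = [0, 10, 15, 18, 4, 5, 12, 7, 3, 9, 6, 8, 13, 11, 14, 1, 16, 17, 2]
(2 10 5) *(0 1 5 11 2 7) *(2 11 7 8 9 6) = (11)(0 1 5 8 9 6 2 10 7) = [1, 5, 10, 3, 4, 8, 2, 0, 9, 6, 7, 11]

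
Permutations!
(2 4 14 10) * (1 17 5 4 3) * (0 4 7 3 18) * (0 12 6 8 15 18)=(0 4 14 10 2)(1 17 5 7 3)(6 8 15 18 12)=[4, 17, 0, 1, 14, 7, 8, 3, 15, 9, 2, 11, 6, 13, 10, 18, 16, 5, 12]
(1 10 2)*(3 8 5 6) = (1 10 2)(3 8 5 6) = [0, 10, 1, 8, 4, 6, 3, 7, 5, 9, 2]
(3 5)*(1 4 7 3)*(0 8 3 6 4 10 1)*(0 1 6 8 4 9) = [4, 10, 2, 5, 7, 1, 9, 8, 3, 0, 6] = (0 4 7 8 3 5 1 10 6 9)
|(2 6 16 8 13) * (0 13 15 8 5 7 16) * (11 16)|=|(0 13 2 6)(5 7 11 16)(8 15)|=4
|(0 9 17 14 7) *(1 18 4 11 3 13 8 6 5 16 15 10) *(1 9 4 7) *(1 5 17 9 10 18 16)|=|(0 4 11 3 13 8 6 17 14 5 1 16 15 18 7)|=15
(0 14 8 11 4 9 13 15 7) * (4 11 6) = (0 14 8 6 4 9 13 15 7) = [14, 1, 2, 3, 9, 5, 4, 0, 6, 13, 10, 11, 12, 15, 8, 7]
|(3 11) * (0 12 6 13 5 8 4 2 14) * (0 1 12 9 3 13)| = |(0 9 3 11 13 5 8 4 2 14 1 12 6)| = 13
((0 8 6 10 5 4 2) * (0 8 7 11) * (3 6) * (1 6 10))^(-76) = (0 11 7)(2 3 5)(4 8 10)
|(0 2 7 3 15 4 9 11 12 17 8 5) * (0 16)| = 13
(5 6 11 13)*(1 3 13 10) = (1 3 13 5 6 11 10) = [0, 3, 2, 13, 4, 6, 11, 7, 8, 9, 1, 10, 12, 5]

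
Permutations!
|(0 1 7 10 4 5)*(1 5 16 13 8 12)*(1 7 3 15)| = |(0 5)(1 3 15)(4 16 13 8 12 7 10)| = 42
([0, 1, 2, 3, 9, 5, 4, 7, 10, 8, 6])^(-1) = [0, 1, 2, 3, 6, 5, 10, 7, 9, 4, 8]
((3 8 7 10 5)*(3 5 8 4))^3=(10)(3 4)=((3 4)(7 10 8))^3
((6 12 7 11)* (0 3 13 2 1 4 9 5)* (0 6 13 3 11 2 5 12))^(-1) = ((0 11 13 5 6)(1 4 9 12 7 2))^(-1) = (0 6 5 13 11)(1 2 7 12 9 4)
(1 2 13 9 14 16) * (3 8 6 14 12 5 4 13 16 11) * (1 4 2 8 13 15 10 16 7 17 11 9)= (1 8 6 14 9 12 5 2 7 17 11 3 13)(4 15 10 16)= [0, 8, 7, 13, 15, 2, 14, 17, 6, 12, 16, 3, 5, 1, 9, 10, 4, 11]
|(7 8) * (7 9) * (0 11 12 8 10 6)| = 8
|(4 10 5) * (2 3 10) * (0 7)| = |(0 7)(2 3 10 5 4)| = 10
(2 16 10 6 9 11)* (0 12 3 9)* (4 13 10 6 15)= [12, 1, 16, 9, 13, 5, 0, 7, 8, 11, 15, 2, 3, 10, 14, 4, 6]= (0 12 3 9 11 2 16 6)(4 13 10 15)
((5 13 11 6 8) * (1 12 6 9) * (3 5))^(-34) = (1 6 3 13 9 12 8 5 11)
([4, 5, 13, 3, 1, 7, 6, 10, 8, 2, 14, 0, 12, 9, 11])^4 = [7, 14, 13, 3, 10, 11, 6, 0, 8, 2, 4, 5, 12, 9, 1]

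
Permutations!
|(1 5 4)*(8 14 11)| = |(1 5 4)(8 14 11)| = 3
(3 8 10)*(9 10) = [0, 1, 2, 8, 4, 5, 6, 7, 9, 10, 3] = (3 8 9 10)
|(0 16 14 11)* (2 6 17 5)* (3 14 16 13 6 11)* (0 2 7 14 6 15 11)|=30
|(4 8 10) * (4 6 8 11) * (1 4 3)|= 12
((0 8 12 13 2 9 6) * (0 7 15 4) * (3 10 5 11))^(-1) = (0 4 15 7 6 9 2 13 12 8)(3 11 5 10)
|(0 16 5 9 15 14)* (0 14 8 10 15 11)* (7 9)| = |(0 16 5 7 9 11)(8 10 15)| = 6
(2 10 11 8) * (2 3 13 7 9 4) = (2 10 11 8 3 13 7 9 4) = [0, 1, 10, 13, 2, 5, 6, 9, 3, 4, 11, 8, 12, 7]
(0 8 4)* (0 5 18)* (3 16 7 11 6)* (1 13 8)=(0 1 13 8 4 5 18)(3 16 7 11 6)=[1, 13, 2, 16, 5, 18, 3, 11, 4, 9, 10, 6, 12, 8, 14, 15, 7, 17, 0]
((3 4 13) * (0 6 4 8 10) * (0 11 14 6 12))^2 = (3 10 14 4)(6 13 8 11)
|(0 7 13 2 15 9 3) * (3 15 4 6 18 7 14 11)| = |(0 14 11 3)(2 4 6 18 7 13)(9 15)| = 12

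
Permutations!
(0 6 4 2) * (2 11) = [6, 1, 0, 3, 11, 5, 4, 7, 8, 9, 10, 2] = (0 6 4 11 2)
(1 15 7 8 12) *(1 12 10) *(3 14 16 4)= [0, 15, 2, 14, 3, 5, 6, 8, 10, 9, 1, 11, 12, 13, 16, 7, 4]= (1 15 7 8 10)(3 14 16 4)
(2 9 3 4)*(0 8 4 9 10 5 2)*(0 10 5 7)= [8, 1, 5, 9, 10, 2, 6, 0, 4, 3, 7]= (0 8 4 10 7)(2 5)(3 9)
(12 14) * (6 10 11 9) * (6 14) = (6 10 11 9 14 12) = [0, 1, 2, 3, 4, 5, 10, 7, 8, 14, 11, 9, 6, 13, 12]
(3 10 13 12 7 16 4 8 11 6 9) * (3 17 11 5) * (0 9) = [9, 1, 2, 10, 8, 3, 0, 16, 5, 17, 13, 6, 7, 12, 14, 15, 4, 11] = (0 9 17 11 6)(3 10 13 12 7 16 4 8 5)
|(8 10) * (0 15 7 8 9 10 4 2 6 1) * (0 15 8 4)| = 6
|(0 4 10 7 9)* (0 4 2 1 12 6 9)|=|(0 2 1 12 6 9 4 10 7)|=9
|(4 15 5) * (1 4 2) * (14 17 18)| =15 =|(1 4 15 5 2)(14 17 18)|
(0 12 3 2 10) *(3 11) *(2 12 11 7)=[11, 1, 10, 12, 4, 5, 6, 2, 8, 9, 0, 3, 7]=(0 11 3 12 7 2 10)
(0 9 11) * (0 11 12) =(0 9 12) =[9, 1, 2, 3, 4, 5, 6, 7, 8, 12, 10, 11, 0]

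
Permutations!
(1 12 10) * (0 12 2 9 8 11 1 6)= (0 12 10 6)(1 2 9 8 11)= [12, 2, 9, 3, 4, 5, 0, 7, 11, 8, 6, 1, 10]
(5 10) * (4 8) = [0, 1, 2, 3, 8, 10, 6, 7, 4, 9, 5] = (4 8)(5 10)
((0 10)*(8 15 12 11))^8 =(15) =((0 10)(8 15 12 11))^8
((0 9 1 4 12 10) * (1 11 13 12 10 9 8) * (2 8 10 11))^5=((0 10)(1 4 11 13 12 9 2 8))^5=(0 10)(1 9 11 8 12 4 2 13)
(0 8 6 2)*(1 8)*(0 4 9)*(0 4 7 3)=(0 1 8 6 2 7 3)(4 9)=[1, 8, 7, 0, 9, 5, 2, 3, 6, 4]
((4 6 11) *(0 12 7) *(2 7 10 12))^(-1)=((0 2 7)(4 6 11)(10 12))^(-1)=(0 7 2)(4 11 6)(10 12)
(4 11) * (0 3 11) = (0 3 11 4) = [3, 1, 2, 11, 0, 5, 6, 7, 8, 9, 10, 4]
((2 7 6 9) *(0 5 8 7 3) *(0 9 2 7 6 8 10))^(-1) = (0 10 5)(2 6 8 7 9 3)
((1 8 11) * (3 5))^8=((1 8 11)(3 5))^8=(1 11 8)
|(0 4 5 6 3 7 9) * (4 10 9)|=15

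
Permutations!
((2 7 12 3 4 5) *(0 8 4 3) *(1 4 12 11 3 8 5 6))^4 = ((0 5 2 7 11 3 8 12)(1 4 6))^4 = (0 11)(1 4 6)(2 8)(3 5)(7 12)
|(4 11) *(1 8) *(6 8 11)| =5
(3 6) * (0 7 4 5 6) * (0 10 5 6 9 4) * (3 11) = (0 7)(3 10 5 9 4 6 11) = [7, 1, 2, 10, 6, 9, 11, 0, 8, 4, 5, 3]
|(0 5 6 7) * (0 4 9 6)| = 4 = |(0 5)(4 9 6 7)|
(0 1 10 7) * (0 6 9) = [1, 10, 2, 3, 4, 5, 9, 6, 8, 0, 7] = (0 1 10 7 6 9)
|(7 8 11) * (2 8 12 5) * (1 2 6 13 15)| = 10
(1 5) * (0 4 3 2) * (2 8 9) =[4, 5, 0, 8, 3, 1, 6, 7, 9, 2] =(0 4 3 8 9 2)(1 5)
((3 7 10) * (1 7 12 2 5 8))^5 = (1 2 10 8 12 7 5 3)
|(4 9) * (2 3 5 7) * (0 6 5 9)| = 8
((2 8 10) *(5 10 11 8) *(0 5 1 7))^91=((0 5 10 2 1 7)(8 11))^91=(0 5 10 2 1 7)(8 11)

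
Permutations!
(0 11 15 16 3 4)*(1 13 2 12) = [11, 13, 12, 4, 0, 5, 6, 7, 8, 9, 10, 15, 1, 2, 14, 16, 3] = (0 11 15 16 3 4)(1 13 2 12)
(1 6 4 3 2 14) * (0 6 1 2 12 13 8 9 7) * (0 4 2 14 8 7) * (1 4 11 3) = (14)(0 6 2 8 9)(1 4)(3 12 13 7 11) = [6, 4, 8, 12, 1, 5, 2, 11, 9, 0, 10, 3, 13, 7, 14]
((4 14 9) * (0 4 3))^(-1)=((0 4 14 9 3))^(-1)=(0 3 9 14 4)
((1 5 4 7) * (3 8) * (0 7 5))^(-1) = (0 1 7)(3 8)(4 5)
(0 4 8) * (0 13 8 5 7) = (0 4 5 7)(8 13) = [4, 1, 2, 3, 5, 7, 6, 0, 13, 9, 10, 11, 12, 8]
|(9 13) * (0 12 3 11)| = |(0 12 3 11)(9 13)| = 4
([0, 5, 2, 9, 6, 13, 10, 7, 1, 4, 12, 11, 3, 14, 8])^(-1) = [0, 8, 2, 12, 9, 1, 4, 7, 14, 3, 6, 11, 10, 5, 13]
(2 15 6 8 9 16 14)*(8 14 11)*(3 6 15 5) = (2 5 3 6 14)(8 9 16 11) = [0, 1, 5, 6, 4, 3, 14, 7, 9, 16, 10, 8, 12, 13, 2, 15, 11]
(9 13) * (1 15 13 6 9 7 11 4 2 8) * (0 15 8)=(0 15 13 7 11 4 2)(1 8)(6 9)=[15, 8, 0, 3, 2, 5, 9, 11, 1, 6, 10, 4, 12, 7, 14, 13]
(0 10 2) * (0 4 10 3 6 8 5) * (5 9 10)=(0 3 6 8 9 10 2 4 5)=[3, 1, 4, 6, 5, 0, 8, 7, 9, 10, 2]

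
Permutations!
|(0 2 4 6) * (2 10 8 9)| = 7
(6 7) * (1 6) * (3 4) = (1 6 7)(3 4) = [0, 6, 2, 4, 3, 5, 7, 1]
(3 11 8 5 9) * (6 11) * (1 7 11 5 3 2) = [0, 7, 1, 6, 4, 9, 5, 11, 3, 2, 10, 8] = (1 7 11 8 3 6 5 9 2)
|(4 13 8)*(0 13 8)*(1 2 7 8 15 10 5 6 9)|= |(0 13)(1 2 7 8 4 15 10 5 6 9)|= 10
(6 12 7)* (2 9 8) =[0, 1, 9, 3, 4, 5, 12, 6, 2, 8, 10, 11, 7] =(2 9 8)(6 12 7)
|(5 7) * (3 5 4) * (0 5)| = 5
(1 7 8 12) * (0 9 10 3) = (0 9 10 3)(1 7 8 12) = [9, 7, 2, 0, 4, 5, 6, 8, 12, 10, 3, 11, 1]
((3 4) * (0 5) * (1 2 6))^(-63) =((0 5)(1 2 6)(3 4))^(-63) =(6)(0 5)(3 4)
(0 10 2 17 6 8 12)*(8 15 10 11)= [11, 1, 17, 3, 4, 5, 15, 7, 12, 9, 2, 8, 0, 13, 14, 10, 16, 6]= (0 11 8 12)(2 17 6 15 10)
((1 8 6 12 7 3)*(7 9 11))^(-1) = ((1 8 6 12 9 11 7 3))^(-1) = (1 3 7 11 9 12 6 8)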